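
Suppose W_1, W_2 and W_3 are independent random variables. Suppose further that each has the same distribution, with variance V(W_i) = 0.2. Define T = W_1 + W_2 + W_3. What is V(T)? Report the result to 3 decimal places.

By independence, V(T) = (1)²V(W_1) + (1)²V(W_2) + (1)²V(W_3)
= (1)²·0.2 + (1)²·0.2 + (1)²·0.2 = 0.6

0.600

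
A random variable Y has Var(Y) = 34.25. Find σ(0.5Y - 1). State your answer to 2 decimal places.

Var(0.5Y - 1) = (0.5)²·34.25 = 8.5625
σ(0.5Y - 1) = √8.5625 ≈ 2.93

2.93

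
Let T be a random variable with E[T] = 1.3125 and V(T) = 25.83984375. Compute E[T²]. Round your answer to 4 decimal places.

E[T²] = V(T) + (E[T])² = 25.83984375 + (1.3125)² = 27.5625

27.5625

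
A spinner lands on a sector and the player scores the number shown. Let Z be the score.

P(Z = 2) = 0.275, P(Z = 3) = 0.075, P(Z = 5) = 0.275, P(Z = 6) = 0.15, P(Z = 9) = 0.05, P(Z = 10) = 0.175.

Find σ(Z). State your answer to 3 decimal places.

2.835

E[Z] = (2)(0.275) + (3)(0.075) + (5)(0.275) + (6)(0.15) + (9)(0.05) + (10)(0.175) = 5.25
E[Z²] = (2)²(0.275) + (3)²(0.075) + (5)²(0.275) + (6)²(0.15) + (9)²(0.05) + (10)²(0.175) = 35.6
var(Z) = E[Z²] − (E[Z])² = 35.6 − (5.25)² = 8.0375
σ(Z) = √8.0375 ≈ 2.835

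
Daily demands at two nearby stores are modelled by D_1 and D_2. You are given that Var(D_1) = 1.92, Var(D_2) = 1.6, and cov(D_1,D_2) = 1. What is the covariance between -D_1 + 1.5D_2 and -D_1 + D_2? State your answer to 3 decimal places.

1.820

cov(-D_1 + 1.5D_2, -D_1 + D_2) = (-1)(-1)Var(D_1) + (1.5)(1)Var(D_2) + [(-1)(1) + (1.5)(-1)]cov(D_1,D_2)
= 1·1.92 + 1.5·1.6 + -2.5·1 = 1.82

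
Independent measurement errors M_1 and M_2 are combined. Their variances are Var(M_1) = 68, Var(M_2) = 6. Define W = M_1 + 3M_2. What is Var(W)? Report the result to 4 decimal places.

122.0000

By independence, Var(W) = (1)²Var(M_1) + (3)²Var(M_2)
= (1)²·68 + (3)²·6 = 122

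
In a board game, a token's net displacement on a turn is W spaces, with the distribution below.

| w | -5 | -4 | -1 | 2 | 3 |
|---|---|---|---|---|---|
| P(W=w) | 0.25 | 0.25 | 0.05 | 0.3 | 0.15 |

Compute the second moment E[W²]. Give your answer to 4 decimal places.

12.8500

E[W²] = (-5)²(0.25) + (-4)²(0.25) + (-1)²(0.05) + (2)²(0.3) + (3)²(0.15) = 12.85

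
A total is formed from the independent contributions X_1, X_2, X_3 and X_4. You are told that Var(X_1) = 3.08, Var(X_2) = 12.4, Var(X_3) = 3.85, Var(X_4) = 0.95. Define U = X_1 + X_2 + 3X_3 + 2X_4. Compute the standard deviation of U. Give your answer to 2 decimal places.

By independence, Var(U) = (1)²Var(X_1) + (1)²Var(X_2) + (3)²Var(X_3) + (2)²Var(X_4)
= (1)²·3.08 + (1)²·12.4 + (3)²·3.85 + (2)²·0.95 = 53.93
SD(U) = √53.93 ≈ 7.34

7.34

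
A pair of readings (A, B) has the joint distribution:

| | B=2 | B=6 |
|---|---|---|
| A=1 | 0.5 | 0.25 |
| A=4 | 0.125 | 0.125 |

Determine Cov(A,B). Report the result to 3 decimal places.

0.375

E[A] = 1.75,  E[B] = 3.5
E[AB] = 6.5
Cov(A,B) = E[AB] − E[A]E[B] = 6.5 − (1.75)(3.5) = 0.375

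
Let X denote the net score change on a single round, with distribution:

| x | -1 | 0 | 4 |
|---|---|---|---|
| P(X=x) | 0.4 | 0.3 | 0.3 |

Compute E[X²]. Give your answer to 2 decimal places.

E[X²] = (-1)²(0.4) + (0)²(0.3) + (4)²(0.3) = 5.2

5.20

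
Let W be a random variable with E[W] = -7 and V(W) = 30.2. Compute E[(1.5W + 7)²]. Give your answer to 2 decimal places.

80.20

E[1.5W + 7] = 1.5·-7 + 7 = -3.5
V(1.5W + 7) = (1.5)²·30.2 = 67.95
E[(1.5W + 7)²] = V((1.5W + 7)) + (E[(1.5W + 7)])² = 67.95 + (-3.5)² = 80.2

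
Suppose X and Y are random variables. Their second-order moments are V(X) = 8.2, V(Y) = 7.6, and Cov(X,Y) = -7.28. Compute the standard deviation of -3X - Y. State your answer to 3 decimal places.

6.142

V(-3X - Y) = (-3)²·V(X) + (-1)²·V(Y) + 2·(-3)·(-1)·Cov(X,Y)
= 9·8.2 + 1·7.6 + 6·-7.28 = 37.72
sd(-3X - Y) = √37.72 ≈ 6.142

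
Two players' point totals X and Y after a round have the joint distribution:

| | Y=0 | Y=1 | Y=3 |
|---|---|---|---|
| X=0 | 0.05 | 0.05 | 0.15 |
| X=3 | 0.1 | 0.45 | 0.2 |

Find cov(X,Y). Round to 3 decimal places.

-0.338

E[X] = 2.25,  E[Y] = 1.55
E[XY] = 3.15
cov(X,Y) = E[XY] − E[X]E[Y] = 3.15 − (2.25)(1.55) = -0.3375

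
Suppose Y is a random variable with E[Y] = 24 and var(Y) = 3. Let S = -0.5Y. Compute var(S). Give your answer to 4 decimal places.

var(-0.5Y) = (-0.5)²·var(Y) = 0.25·3 = 0.75

0.7500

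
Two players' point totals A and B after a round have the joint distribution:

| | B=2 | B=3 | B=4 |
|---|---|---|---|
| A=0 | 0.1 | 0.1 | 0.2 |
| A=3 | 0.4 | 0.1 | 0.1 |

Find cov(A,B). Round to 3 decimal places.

-0.540

E[A] = 1.8,  E[B] = 2.8
E[AB] = 4.5
cov(A,B) = E[AB] − E[A]E[B] = 4.5 − (1.8)(2.8) = -0.54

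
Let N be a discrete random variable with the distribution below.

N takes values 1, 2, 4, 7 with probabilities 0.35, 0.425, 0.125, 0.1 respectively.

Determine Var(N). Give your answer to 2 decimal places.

E[N] = (1)(0.35) + (2)(0.425) + (4)(0.125) + (7)(0.1) = 2.4
E[N²] = (1)²(0.35) + (2)²(0.425) + (4)²(0.125) + (7)²(0.1) = 8.95
Var(N) = E[N²] − (E[N])² = 8.95 − (2.4)² = 3.19

3.19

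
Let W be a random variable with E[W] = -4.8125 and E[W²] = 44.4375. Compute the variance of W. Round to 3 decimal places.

21.277

var(W) = 44.4375 − (-4.8125)² = 21.27734375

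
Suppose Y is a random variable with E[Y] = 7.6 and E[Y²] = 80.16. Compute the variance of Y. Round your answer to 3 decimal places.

Var(Y) = 80.16 − (7.6)² = 22.4

22.400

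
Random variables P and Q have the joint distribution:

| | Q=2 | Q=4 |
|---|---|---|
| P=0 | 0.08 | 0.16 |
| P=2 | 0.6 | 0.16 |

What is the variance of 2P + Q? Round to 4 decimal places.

2.4576

E[P] = 1.52,  E[Q] = 2.64,  E[PQ] = 3.68
var(P) = 3.04 − (1.52)² = 0.7296;  var(Q) = 7.84 − (2.64)² = 0.8704
Cov(P,Q) = 3.68 − (1.52)(2.64) = -0.3328
var(2P + Q) = (2)²·0.7296 + (1)²·0.8704 + 2·(2)·(1)·-0.3328 = 2.4576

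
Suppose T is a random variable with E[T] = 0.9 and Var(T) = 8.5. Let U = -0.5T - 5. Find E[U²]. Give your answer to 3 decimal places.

31.828

E[-0.5T - 5] = -0.5·0.9 − 5 = -5.45
Var(-0.5T - 5) = (-0.5)²·8.5 = 2.125
E[U²] = Var(U) + (E[U])² = 2.125 + (-5.45)² = 31.8275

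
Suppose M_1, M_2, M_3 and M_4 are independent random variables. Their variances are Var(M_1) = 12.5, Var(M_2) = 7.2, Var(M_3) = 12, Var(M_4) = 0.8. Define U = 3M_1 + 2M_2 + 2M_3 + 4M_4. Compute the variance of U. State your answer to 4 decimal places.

By independence, Var(U) = (3)²Var(M_1) + (2)²Var(M_2) + (2)²Var(M_3) + (4)²Var(M_4)
= (3)²·12.5 + (2)²·7.2 + (2)²·12 + (4)²·0.8 = 202.1

202.1000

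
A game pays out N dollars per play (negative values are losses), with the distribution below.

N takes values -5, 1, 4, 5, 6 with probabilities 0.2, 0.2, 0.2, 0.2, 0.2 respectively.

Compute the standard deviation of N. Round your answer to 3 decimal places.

3.970

E[N] = (-5)(0.2) + (1)(0.2) + (4)(0.2) + (5)(0.2) + (6)(0.2) = 2.2
E[N²] = (-5)²(0.2) + (1)²(0.2) + (4)²(0.2) + (5)²(0.2) + (6)²(0.2) = 20.6
Var(N) = E[N²] − (E[N])² = 20.6 − (2.2)² = 15.76
σ(N) = √15.76 ≈ 3.970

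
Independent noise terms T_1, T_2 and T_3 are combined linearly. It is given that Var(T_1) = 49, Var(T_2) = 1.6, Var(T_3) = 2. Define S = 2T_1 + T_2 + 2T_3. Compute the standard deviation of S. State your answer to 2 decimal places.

By independence, Var(S) = (2)²Var(T_1) + (1)²Var(T_2) + (2)²Var(T_3)
= (2)²·49 + (1)²·1.6 + (2)²·2 = 205.6
SD(S) = √205.6 ≈ 14.34

14.34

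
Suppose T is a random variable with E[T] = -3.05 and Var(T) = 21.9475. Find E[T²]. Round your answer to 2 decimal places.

E[T²] = Var(T) + (E[T])² = 21.9475 + (-3.05)² = 31.25

31.25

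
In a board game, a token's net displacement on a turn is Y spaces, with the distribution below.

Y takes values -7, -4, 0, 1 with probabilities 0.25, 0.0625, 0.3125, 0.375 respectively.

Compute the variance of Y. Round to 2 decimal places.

10.98

E[Y] = (-7)(0.25) + (-4)(0.0625) + (0)(0.3125) + (1)(0.375) = -1.625
E[Y²] = (-7)²(0.25) + (-4)²(0.0625) + (0)²(0.3125) + (1)²(0.375) = 13.625
Var(Y) = E[Y²] − (E[Y])² = 13.625 − (-1.625)² = 10.984375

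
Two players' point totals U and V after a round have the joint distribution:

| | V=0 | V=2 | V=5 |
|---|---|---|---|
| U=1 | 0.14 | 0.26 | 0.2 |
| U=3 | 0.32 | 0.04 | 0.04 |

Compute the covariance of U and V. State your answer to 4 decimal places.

-0.8800

E[U] = 1.8,  E[V] = 1.8
E[UV] = 2.36
Cov(U,V) = E[UV] − E[U]E[V] = 2.36 − (1.8)(1.8) = -0.88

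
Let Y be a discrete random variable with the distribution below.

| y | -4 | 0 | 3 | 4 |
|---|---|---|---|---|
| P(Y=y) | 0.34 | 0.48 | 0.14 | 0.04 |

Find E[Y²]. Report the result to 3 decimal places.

E[Y²] = (-4)²(0.34) + (0)²(0.48) + (3)²(0.14) + (4)²(0.04) = 7.34

7.340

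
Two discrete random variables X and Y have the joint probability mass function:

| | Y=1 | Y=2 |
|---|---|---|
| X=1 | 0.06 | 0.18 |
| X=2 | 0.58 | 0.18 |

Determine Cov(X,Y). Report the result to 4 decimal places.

E[X] = 1.76,  E[Y] = 1.36
E[XY] = 2.3
Cov(X,Y) = E[XY] − E[X]E[Y] = 2.3 − (1.76)(1.36) = -0.0936

-0.0936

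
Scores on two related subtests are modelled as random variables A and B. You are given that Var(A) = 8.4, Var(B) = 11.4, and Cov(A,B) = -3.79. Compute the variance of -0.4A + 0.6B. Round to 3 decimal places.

Var(-0.4A + 0.6B) = (-0.4)²·Var(A) + (0.6)²·Var(B) + 2·(-0.4)·(0.6)·Cov(A,B)
= 0.16·8.4 + 0.36·11.4 + -0.48·-3.79 = 7.2672

7.267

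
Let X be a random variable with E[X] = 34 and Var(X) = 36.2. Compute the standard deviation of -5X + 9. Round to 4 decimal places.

30.0832

Var(-5X + 9) = (-5)²·36.2 = 905
SD(-5X + 9) = √905 ≈ 30.0832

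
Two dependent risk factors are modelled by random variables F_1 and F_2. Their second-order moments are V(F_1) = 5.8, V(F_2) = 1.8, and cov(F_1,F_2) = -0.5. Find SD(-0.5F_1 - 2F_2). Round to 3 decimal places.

2.766

V(-0.5F_1 - 2F_2) = (-0.5)²·V(F_1) + (-2)²·V(F_2) + 2·(-0.5)·(-2)·cov(F_1,F_2)
= 0.25·5.8 + 4·1.8 + 2·-0.5 = 7.65
SD(-0.5F_1 - 2F_2) = √7.65 ≈ 2.766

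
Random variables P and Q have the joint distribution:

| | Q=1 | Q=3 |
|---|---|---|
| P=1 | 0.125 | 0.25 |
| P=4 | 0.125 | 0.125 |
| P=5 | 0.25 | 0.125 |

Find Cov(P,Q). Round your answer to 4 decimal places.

-0.5000

E[P] = 3.25,  E[Q] = 2
E[PQ] = 6
Cov(P,Q) = E[PQ] − E[P]E[Q] = 6 − (3.25)(2) = -0.5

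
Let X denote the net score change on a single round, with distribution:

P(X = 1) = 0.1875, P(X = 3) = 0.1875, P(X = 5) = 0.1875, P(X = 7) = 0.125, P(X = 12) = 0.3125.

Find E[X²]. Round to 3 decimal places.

57.688

E[X²] = (1)²(0.1875) + (3)²(0.1875) + (5)²(0.1875) + (7)²(0.125) + (12)²(0.3125) = 57.6875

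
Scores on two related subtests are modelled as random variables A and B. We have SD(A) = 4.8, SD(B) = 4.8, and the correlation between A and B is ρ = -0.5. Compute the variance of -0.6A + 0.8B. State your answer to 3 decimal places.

var(A) = (4.8)² = 23.04;  var(B) = (4.8)² = 23.04
Cov(A,B) = ρ·SD(A)·SD(B) = -0.5·4.8·4.8 = -11.52
var(-0.6A + 0.8B) = (-0.6)²·var(A) + (0.8)²·var(B) + 2·(-0.6)·(0.8)·Cov(A,B)
= 0.36·23.04 + 0.64·23.04 + -0.96·-11.52 = 34.0992

34.099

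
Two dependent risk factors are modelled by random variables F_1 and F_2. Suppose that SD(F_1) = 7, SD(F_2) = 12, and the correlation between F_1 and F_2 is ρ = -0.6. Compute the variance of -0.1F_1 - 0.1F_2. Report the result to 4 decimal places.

0.9220

Var(F_1) = (7)² = 49;  Var(F_2) = (12)² = 144
Cov(F_1,F_2) = ρ·SD(F_1)·SD(F_2) = -0.6·7·12 = -50.4
Var(-0.1F_1 - 0.1F_2) = (-0.1)²·Var(F_1) + (-0.1)²·Var(F_2) + 2·(-0.1)·(-0.1)·Cov(F_1,F_2)
= 0.01·49 + 0.01·144 + 0.02·-50.4 = 0.922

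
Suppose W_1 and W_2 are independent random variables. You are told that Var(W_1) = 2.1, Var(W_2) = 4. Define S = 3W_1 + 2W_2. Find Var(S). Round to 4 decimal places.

34.9000

By independence, Var(S) = (3)²Var(W_1) + (2)²Var(W_2)
= (3)²·2.1 + (2)²·4 = 34.9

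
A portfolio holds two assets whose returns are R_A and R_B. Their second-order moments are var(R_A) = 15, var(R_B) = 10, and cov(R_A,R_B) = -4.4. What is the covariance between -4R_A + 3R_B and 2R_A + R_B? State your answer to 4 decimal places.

cov(-4R_A + 3R_B, 2R_A + R_B) = (-4)(2)var(R_A) + (3)(1)var(R_B) + [(-4)(1) + (3)(2)]cov(R_A,R_B)
= -8·15 + 3·10 + 2·-4.4 = -98.8

-98.8000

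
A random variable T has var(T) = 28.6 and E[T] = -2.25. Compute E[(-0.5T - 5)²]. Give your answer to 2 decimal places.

22.17

E[-0.5T - 5] = -0.5·-2.25 − 5 = -3.875
var(-0.5T - 5) = (-0.5)²·28.6 = 7.15
E[(-0.5T - 5)²] = var((-0.5T - 5)) + (E[(-0.5T - 5)])² = 7.15 + (-3.875)² = 22.165625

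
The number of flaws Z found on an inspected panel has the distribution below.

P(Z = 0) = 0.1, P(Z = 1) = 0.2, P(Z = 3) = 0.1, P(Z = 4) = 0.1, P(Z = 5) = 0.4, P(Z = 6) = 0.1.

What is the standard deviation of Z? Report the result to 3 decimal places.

2.012

E[Z] = (0)(0.1) + (1)(0.2) + (3)(0.1) + (4)(0.1) + (5)(0.4) + (6)(0.1) = 3.5
E[Z²] = (0)²(0.1) + (1)²(0.2) + (3)²(0.1) + (4)²(0.1) + (5)²(0.4) + (6)²(0.1) = 16.3
V(Z) = E[Z²] − (E[Z])² = 16.3 − (3.5)² = 4.05
SD(Z) = √4.05 ≈ 2.012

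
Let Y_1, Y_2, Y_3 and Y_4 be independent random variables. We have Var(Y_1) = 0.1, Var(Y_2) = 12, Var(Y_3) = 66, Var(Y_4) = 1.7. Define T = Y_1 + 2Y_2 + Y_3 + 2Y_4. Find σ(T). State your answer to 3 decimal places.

By independence, Var(T) = (1)²Var(Y_1) + (2)²Var(Y_2) + (1)²Var(Y_3) + (2)²Var(Y_4)
= (1)²·0.1 + (2)²·12 + (1)²·66 + (2)²·1.7 = 120.9
σ(T) = √120.9 ≈ 10.995

10.995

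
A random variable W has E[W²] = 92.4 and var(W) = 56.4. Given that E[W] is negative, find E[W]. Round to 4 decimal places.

-6.0000

(E[W])² = E[W²] − var(W) = 92.4 − 56.4 = 36
E[W] = −√36 = -6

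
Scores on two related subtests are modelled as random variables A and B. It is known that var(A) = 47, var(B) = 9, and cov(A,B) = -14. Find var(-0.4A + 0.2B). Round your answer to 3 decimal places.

var(-0.4A + 0.2B) = (-0.4)²·var(A) + (0.2)²·var(B) + 2·(-0.4)·(0.2)·cov(A,B)
= 0.16·47 + 0.04·9 + -0.16·-14 = 10.12

10.120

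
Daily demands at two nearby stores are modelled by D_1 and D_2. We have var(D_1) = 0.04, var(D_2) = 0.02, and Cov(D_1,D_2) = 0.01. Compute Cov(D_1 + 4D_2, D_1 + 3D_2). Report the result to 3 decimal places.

Cov(D_1 + 4D_2, D_1 + 3D_2) = (1)(1)var(D_1) + (4)(3)var(D_2) + [(1)(3) + (4)(1)]Cov(D_1,D_2)
= 1·0.04 + 12·0.02 + 7·0.01 = 0.35

0.350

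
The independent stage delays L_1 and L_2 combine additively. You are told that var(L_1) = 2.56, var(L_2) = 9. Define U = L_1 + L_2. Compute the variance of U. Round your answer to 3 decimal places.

11.560

By independence, var(U) = (1)²var(L_1) + (1)²var(L_2)
= (1)²·2.56 + (1)²·9 = 11.56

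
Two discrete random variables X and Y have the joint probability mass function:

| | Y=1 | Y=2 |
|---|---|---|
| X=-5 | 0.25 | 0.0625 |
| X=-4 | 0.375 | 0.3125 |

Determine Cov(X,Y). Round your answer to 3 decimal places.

E[X] = -4.3125,  E[Y] = 1.375
E[XY] = -5.875
Cov(X,Y) = E[XY] − E[X]E[Y] = -5.875 − (-4.3125)(1.375) = 0.0546875

0.055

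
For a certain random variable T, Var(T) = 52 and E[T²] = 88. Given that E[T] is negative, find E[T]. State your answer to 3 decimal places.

-6.000

(E[T])² = E[T²] − Var(T) = 88 − 52 = 36
E[T] = −√36 = -6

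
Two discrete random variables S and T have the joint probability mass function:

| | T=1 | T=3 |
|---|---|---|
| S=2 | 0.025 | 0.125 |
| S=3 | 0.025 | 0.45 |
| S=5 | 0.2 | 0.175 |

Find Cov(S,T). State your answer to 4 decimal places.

-0.4500

E[S] = 3.6,  E[T] = 2.5
E[ST] = 8.55
Cov(S,T) = E[ST] − E[S]E[T] = 8.55 − (3.6)(2.5) = -0.45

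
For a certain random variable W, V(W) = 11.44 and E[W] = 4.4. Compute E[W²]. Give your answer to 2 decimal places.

E[W²] = V(W) + (E[W])² = 11.44 + (4.4)² = 30.8

30.80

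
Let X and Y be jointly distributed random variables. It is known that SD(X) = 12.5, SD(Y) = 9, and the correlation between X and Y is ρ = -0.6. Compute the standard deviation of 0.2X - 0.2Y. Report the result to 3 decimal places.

3.859

var(X) = (12.5)² = 156.25;  var(Y) = (9)² = 81
Cov(X,Y) = ρ·SD(X)·SD(Y) = -0.6·12.5·9 = -67.5
var(0.2X - 0.2Y) = (0.2)²·var(X) + (-0.2)²·var(Y) + 2·(0.2)·(-0.2)·Cov(X,Y)
= 0.04·156.25 + 0.04·81 + -0.08·-67.5 = 14.89
SD(0.2X - 0.2Y) = √14.89 ≈ 3.859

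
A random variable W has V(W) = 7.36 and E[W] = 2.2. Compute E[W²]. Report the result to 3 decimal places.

E[W²] = V(W) + (E[W])² = 7.36 + (2.2)² = 12.2

12.200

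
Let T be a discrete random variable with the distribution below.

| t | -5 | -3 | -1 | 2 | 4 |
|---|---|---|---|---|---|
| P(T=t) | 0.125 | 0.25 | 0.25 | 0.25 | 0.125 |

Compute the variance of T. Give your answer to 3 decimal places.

8.234

E[T] = (-5)(0.125) + (-3)(0.25) + (-1)(0.25) + (2)(0.25) + (4)(0.125) = -0.625
E[T²] = (-5)²(0.125) + (-3)²(0.25) + (-1)²(0.25) + (2)²(0.25) + (4)²(0.125) = 8.625
Var(T) = E[T²] − (E[T])² = 8.625 − (-0.625)² = 8.234375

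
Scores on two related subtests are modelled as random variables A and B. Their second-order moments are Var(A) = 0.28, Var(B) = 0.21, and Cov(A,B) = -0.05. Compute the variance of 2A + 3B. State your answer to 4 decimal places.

Var(2A + 3B) = (2)²·Var(A) + (3)²·Var(B) + 2·(2)·(3)·Cov(A,B)
= 4·0.28 + 9·0.21 + 12·-0.05 = 2.41

2.4100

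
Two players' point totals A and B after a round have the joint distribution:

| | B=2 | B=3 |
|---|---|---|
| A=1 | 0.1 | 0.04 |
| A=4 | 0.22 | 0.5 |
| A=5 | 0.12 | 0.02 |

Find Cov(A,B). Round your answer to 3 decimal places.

E[A] = 3.72,  E[B] = 2.56
E[AB] = 9.58
Cov(A,B) = E[AB] − E[A]E[B] = 9.58 − (3.72)(2.56) = 0.0568

0.057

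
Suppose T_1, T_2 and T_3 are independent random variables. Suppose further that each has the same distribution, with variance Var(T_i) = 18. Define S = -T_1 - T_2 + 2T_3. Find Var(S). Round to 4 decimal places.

By independence, Var(S) = (-1)²Var(T_1) + (-1)²Var(T_2) + (2)²Var(T_3)
= (-1)²·18 + (-1)²·18 + (2)²·18 = 108

108.0000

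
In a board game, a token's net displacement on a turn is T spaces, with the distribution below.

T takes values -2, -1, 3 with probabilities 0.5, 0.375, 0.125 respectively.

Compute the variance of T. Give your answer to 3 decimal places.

E[T] = (-2)(0.5) + (-1)(0.375) + (3)(0.125) = -1
E[T²] = (-2)²(0.5) + (-1)²(0.375) + (3)²(0.125) = 3.5
V(T) = E[T²] − (E[T])² = 3.5 − (-1)² = 2.5

2.500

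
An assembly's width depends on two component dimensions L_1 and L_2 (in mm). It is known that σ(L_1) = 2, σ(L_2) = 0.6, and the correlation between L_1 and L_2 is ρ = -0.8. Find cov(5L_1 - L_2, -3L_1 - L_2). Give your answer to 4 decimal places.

-57.7200

Var(L_1) = (2)² = 4;  Var(L_2) = (0.6)² = 0.36
cov(L_1,L_2) = ρ·σ(L_1)·σ(L_2) = -0.8·2·0.6 = -0.96
cov(5L_1 - L_2, -3L_1 - L_2) = (5)(-3)Var(L_1) + (-1)(-1)Var(L_2) + [(5)(-1) + (-1)(-3)]cov(L_1,L_2)
= -15·4 + 1·0.36 + -2·-0.96 = -57.72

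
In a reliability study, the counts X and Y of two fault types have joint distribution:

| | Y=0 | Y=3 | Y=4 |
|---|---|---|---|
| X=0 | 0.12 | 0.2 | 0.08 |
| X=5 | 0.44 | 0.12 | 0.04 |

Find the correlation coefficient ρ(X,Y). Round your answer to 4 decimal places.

E[X] = 3,  E[Y] = 1.44
E[XY] = 2.6
Cov(X,Y) = E[XY] − E[X]E[Y] = 2.6 − (3)(1.44) = -1.72
V(X) = 6,  V(Y) = 2.7264
ρ = -1.72 / √(6·2.7264) ≈ -0.4253

-0.4253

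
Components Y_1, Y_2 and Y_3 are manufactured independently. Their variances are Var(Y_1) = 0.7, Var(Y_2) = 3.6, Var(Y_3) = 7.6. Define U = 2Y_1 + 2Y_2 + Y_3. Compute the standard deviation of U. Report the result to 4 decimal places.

4.9800

By independence, Var(U) = (2)²Var(Y_1) + (2)²Var(Y_2) + (1)²Var(Y_3)
= (2)²·0.7 + (2)²·3.6 + (1)²·7.6 = 24.8
σ(U) = √24.8 ≈ 4.9800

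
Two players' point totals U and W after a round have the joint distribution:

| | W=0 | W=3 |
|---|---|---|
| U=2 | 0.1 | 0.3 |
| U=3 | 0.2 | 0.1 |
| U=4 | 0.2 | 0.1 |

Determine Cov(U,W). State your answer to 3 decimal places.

-0.450

E[U] = 2.9,  E[W] = 1.5
E[UW] = 3.9
Cov(U,W) = E[UW] − E[U]E[W] = 3.9 − (2.9)(1.5) = -0.45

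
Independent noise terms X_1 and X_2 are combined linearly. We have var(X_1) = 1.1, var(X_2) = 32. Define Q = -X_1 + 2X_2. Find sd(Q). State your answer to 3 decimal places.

By independence, var(Q) = (-1)²var(X_1) + (2)²var(X_2)
= (-1)²·1.1 + (2)²·32 = 129.1
sd(Q) = √129.1 ≈ 11.362

11.362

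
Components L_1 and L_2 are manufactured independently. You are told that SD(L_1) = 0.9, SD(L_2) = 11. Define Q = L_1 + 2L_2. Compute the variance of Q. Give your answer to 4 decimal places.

Var(L_1) = 0.81, Var(L_2) = 121
By independence, Var(Q) = (1)²Var(L_1) + (2)²Var(L_2)
= (1)²·0.81 + (2)²·121 = 484.81

484.8100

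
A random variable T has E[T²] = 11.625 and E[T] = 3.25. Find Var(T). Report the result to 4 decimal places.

1.0625

Var(T) = 11.625 − (3.25)² = 1.0625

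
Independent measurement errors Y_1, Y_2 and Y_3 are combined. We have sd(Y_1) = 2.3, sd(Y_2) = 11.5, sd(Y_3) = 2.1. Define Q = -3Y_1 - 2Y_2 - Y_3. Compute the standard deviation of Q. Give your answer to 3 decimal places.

24.104

Var(Y_1) = 5.29, Var(Y_2) = 132.25, Var(Y_3) = 4.41
By independence, Var(Q) = (-3)²Var(Y_1) + (-2)²Var(Y_2) + (-1)²Var(Y_3)
= (-3)²·5.29 + (-2)²·132.25 + (-1)²·4.41 = 581.02
sd(Q) = √581.02 ≈ 24.104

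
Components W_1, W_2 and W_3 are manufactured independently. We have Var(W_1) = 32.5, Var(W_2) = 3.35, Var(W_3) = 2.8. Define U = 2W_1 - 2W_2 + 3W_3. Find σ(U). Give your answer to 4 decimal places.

12.9846

By independence, Var(U) = (2)²Var(W_1) + (-2)²Var(W_2) + (3)²Var(W_3)
= (2)²·32.5 + (-2)²·3.35 + (3)²·2.8 = 168.6
σ(U) = √168.6 ≈ 12.9846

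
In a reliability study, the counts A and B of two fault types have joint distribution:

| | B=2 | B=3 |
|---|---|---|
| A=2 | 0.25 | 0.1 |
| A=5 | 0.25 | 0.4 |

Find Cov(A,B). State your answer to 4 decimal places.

E[A] = 3.95,  E[B] = 2.5
E[AB] = 10.1
Cov(A,B) = E[AB] − E[A]E[B] = 10.1 − (3.95)(2.5) = 0.225

0.2250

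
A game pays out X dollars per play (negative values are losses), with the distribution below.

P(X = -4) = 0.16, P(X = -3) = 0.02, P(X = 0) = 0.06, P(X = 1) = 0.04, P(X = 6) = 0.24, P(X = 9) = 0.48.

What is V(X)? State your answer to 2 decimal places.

E[X] = (-4)(0.16) + (-3)(0.02) + (0)(0.06) + (1)(0.04) + (6)(0.24) + (9)(0.48) = 5.1
E[X²] = (-4)²(0.16) + (-3)²(0.02) + (0)²(0.06) + (1)²(0.04) + (6)²(0.24) + (9)²(0.48) = 50.3
V(X) = E[X²] − (E[X])² = 50.3 − (5.1)² = 24.29

24.29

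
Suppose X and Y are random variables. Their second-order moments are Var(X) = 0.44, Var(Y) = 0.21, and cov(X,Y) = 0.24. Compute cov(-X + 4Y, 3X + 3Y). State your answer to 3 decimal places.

cov(-X + 4Y, 3X + 3Y) = (-1)(3)Var(X) + (4)(3)Var(Y) + [(-1)(3) + (4)(3)]cov(X,Y)
= -3·0.44 + 12·0.21 + 9·0.24 = 3.36

3.360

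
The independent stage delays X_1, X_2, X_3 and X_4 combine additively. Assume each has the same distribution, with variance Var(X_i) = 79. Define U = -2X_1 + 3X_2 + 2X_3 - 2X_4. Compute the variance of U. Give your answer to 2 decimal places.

1659.00

By independence, Var(U) = (-2)²Var(X_1) + (3)²Var(X_2) + (2)²Var(X_3) + (-2)²Var(X_4)
= (-2)²·79 + (3)²·79 + (2)²·79 + (-2)²·79 = 1659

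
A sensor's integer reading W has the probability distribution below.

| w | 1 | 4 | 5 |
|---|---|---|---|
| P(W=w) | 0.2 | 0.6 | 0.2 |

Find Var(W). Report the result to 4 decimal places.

E[W] = (1)(0.2) + (4)(0.6) + (5)(0.2) = 3.6
E[W²] = (1)²(0.2) + (4)²(0.6) + (5)²(0.2) = 14.8
Var(W) = E[W²] − (E[W])² = 14.8 − (3.6)² = 1.84

1.8400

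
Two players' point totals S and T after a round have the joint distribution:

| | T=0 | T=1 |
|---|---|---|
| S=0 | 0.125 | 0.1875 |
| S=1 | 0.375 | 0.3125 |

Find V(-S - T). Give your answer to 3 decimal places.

E[S] = 0.6875,  E[T] = 0.5,  E[ST] = 0.3125
V(S) = 0.6875 − (0.6875)² = 0.21484375;  V(T) = 0.5 − (0.5)² = 0.25
cov(S,T) = 0.3125 − (0.6875)(0.5) = -0.03125
V(-S - T) = (-1)²·0.21484375 + (-1)²·0.25 + 2·(-1)·(-1)·-0.03125 = 0.40234375

0.402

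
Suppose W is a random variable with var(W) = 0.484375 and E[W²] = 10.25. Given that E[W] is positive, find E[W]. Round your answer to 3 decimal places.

3.125

(E[W])² = E[W²] − var(W) = 10.25 − 0.484375 = 9.765625
E[W] = √9.765625 = 3.125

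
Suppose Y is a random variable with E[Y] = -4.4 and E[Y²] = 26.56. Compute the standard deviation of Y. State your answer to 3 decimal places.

2.683

V(Y) = 26.56 − (-4.4)² = 7.2
SD(Y) = √7.2 ≈ 2.683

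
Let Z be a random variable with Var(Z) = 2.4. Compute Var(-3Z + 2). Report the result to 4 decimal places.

Var(-3Z + 2) = (-3)²·Var(Z) = 9·2.4 = 21.6

21.6000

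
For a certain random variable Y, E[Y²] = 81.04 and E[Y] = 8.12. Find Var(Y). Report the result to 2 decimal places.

15.11

Var(Y) = 81.04 − (8.12)² = 15.1056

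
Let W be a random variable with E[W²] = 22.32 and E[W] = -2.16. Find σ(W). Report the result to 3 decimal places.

var(W) = 22.32 − (-2.16)² = 17.6544
σ(W) = √17.6544 ≈ 4.202

4.202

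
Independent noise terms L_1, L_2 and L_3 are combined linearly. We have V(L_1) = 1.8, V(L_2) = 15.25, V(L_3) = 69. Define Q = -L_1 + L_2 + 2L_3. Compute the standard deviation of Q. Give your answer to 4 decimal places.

17.1187

By independence, V(Q) = (-1)²V(L_1) + (1)²V(L_2) + (2)²V(L_3)
= (-1)²·1.8 + (1)²·15.25 + (2)²·69 = 293.05
SD(Q) = √293.05 ≈ 17.1187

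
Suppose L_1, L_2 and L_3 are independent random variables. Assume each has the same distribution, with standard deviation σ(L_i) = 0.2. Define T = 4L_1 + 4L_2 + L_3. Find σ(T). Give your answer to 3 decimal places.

1.149

Var(L_i) = (0.2)² = 0.04
By independence, Var(T) = (4)²Var(L_1) + (4)²Var(L_2) + (1)²Var(L_3)
= (4)²·0.04 + (4)²·0.04 + (1)²·0.04 = 1.32
σ(T) = √1.32 ≈ 1.149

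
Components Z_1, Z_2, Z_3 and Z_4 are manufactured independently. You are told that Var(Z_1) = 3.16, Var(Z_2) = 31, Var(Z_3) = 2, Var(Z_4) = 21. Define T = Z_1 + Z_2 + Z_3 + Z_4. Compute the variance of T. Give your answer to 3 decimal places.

By independence, Var(T) = (1)²Var(Z_1) + (1)²Var(Z_2) + (1)²Var(Z_3) + (1)²Var(Z_4)
= (1)²·3.16 + (1)²·31 + (1)²·2 + (1)²·21 = 57.16

57.160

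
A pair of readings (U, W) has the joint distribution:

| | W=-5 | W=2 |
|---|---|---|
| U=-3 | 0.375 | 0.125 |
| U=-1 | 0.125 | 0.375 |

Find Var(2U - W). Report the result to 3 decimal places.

E[U] = -2,  E[W] = -1.5,  E[UW] = 4.75
Var(U) = 5 − (-2)² = 1;  Var(W) = 14.5 − (-1.5)² = 12.25
Cov(U,W) = 4.75 − (-2)(-1.5) = 1.75
Var(2U - W) = (2)²·1 + (-1)²·12.25 + 2·(2)·(-1)·1.75 = 9.25

9.250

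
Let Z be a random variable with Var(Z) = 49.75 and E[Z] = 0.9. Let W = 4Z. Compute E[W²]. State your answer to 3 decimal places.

E[4Z] = 4·0.9 = 3.6
Var(4Z) = (4)²·49.75 = 796
E[W²] = Var(W) + (E[W])² = 796 + (3.6)² = 808.96

808.960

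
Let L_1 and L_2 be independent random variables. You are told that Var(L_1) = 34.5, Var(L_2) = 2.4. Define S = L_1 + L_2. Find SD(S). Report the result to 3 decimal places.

6.075

By independence, Var(S) = (1)²Var(L_1) + (1)²Var(L_2)
= (1)²·34.5 + (1)²·2.4 = 36.9
SD(S) = √36.9 ≈ 6.075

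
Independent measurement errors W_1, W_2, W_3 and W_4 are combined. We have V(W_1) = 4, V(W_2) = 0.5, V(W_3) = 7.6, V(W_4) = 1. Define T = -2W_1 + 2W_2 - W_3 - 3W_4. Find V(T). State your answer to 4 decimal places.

By independence, V(T) = (-2)²V(W_1) + (2)²V(W_2) + (-1)²V(W_3) + (-3)²V(W_4)
= (-2)²·4 + (2)²·0.5 + (-1)²·7.6 + (-3)²·1 = 34.6

34.6000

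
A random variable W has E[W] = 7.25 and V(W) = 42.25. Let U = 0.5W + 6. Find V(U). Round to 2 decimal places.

10.56

V(0.5W + 6) = (0.5)²·V(W) = 0.25·42.25 = 10.5625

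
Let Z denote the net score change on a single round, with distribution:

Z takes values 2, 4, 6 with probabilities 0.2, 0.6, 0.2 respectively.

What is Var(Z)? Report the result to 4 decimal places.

E[Z] = (2)(0.2) + (4)(0.6) + (6)(0.2) = 4
E[Z²] = (2)²(0.2) + (4)²(0.6) + (6)²(0.2) = 17.6
Var(Z) = E[Z²] − (E[Z])² = 17.6 − (4)² = 1.6

1.6000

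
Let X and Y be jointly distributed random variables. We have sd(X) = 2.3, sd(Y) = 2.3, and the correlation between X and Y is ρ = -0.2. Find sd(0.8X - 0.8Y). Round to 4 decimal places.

2.8505

V(X) = (2.3)² = 5.29;  V(Y) = (2.3)² = 5.29
cov(X,Y) = ρ·sd(X)·sd(Y) = -0.2·2.3·2.3 = -1.058
V(0.8X - 0.8Y) = (0.8)²·V(X) + (-0.8)²·V(Y) + 2·(0.8)·(-0.8)·cov(X,Y)
= 0.64·5.29 + 0.64·5.29 + -1.28·-1.058 = 8.12544
sd(0.8X - 0.8Y) = √8.12544 ≈ 2.8505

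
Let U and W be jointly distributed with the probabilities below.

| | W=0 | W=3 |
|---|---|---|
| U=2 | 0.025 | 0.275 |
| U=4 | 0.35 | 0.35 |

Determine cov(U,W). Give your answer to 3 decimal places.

-0.525

E[U] = 3.4,  E[W] = 1.875
E[UW] = 5.85
cov(U,W) = E[UW] − E[U]E[W] = 5.85 − (3.4)(1.875) = -0.525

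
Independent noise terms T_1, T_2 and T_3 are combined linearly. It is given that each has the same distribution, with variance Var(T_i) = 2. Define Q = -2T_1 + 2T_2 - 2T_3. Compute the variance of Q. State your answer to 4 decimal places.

24.0000

By independence, Var(Q) = (-2)²Var(T_1) + (2)²Var(T_2) + (-2)²Var(T_3)
= (-2)²·2 + (2)²·2 + (-2)²·2 = 24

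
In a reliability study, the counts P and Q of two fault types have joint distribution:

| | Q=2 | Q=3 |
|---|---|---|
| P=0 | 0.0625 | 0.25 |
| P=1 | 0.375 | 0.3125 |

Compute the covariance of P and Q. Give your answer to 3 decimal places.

E[P] = 0.6875,  E[Q] = 2.5625
E[PQ] = 1.6875
Cov(P,Q) = E[PQ] − E[P]E[Q] = 1.6875 − (0.6875)(2.5625) = -0.07421875

-0.074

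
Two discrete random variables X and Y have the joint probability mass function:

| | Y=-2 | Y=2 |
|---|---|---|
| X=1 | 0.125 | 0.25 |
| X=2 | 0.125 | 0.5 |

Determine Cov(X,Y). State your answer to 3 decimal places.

E[X] = 1.625,  E[Y] = 1
E[XY] = 1.75
Cov(X,Y) = E[XY] − E[X]E[Y] = 1.75 − (1.625)(1) = 0.125

0.125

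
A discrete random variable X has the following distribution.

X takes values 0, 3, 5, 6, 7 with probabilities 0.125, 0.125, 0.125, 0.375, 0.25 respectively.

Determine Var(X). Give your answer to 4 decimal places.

5.0000

E[X] = (0)(0.125) + (3)(0.125) + (5)(0.125) + (6)(0.375) + (7)(0.25) = 5
E[X²] = (0)²(0.125) + (3)²(0.125) + (5)²(0.125) + (6)²(0.375) + (7)²(0.25) = 30
Var(X) = E[X²] − (E[X])² = 30 − (5)² = 5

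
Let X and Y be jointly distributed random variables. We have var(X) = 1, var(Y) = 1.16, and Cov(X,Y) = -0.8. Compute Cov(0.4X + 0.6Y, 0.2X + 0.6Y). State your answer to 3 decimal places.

0.210

Cov(0.4X + 0.6Y, 0.2X + 0.6Y) = (0.4)(0.2)var(X) + (0.6)(0.6)var(Y) + [(0.4)(0.6) + (0.6)(0.2)]Cov(X,Y)
= 0.08·1 + 0.36·1.16 + 0.36·-0.8 = 0.2096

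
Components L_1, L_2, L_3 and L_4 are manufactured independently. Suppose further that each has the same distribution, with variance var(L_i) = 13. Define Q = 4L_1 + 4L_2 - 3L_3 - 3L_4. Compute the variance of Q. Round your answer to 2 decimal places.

By independence, var(Q) = (4)²var(L_1) + (4)²var(L_2) + (-3)²var(L_3) + (-3)²var(L_4)
= (4)²·13 + (4)²·13 + (-3)²·13 + (-3)²·13 = 650

650.00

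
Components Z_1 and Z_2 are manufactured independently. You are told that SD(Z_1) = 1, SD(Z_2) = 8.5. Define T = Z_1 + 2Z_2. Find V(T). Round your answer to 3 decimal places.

290.000

V(Z_1) = 1, V(Z_2) = 72.25
By independence, V(T) = (1)²V(Z_1) + (2)²V(Z_2)
= (1)²·1 + (2)²·72.25 = 290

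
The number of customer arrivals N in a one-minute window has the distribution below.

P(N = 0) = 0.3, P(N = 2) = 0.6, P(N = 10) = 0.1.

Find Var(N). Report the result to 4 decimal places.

E[N] = (0)(0.3) + (2)(0.6) + (10)(0.1) = 2.2
E[N²] = (0)²(0.3) + (2)²(0.6) + (10)²(0.1) = 12.4
Var(N) = E[N²] − (E[N])² = 12.4 − (2.2)² = 7.56

7.5600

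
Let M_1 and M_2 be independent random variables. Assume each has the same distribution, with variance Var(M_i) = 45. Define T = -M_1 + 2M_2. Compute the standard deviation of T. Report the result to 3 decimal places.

15.000

By independence, Var(T) = (-1)²Var(M_1) + (2)²Var(M_2)
= (-1)²·45 + (2)²·45 = 225
σ(T) = √225 ≈ 15.000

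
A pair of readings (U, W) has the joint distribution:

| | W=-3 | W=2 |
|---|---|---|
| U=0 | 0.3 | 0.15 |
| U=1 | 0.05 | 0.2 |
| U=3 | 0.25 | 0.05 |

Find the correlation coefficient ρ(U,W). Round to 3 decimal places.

-0.176

E[U] = 1.15,  E[W] = -1
E[UW] = -1.7
cov(U,W) = E[UW] − E[U]E[W] = -1.7 − (1.15)(-1) = -0.55
Var(U) = 1.6275,  Var(W) = 6
ρ = -0.55 / √(1.6275·6) ≈ -0.176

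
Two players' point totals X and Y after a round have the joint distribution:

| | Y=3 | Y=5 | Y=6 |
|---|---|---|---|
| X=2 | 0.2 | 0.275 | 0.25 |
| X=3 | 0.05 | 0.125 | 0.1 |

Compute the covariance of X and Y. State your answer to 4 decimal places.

E[X] = 2.275,  E[Y] = 4.85
E[XY] = 11.075
Cov(X,Y) = E[XY] − E[X]E[Y] = 11.075 − (2.275)(4.85) = 0.04125

0.0413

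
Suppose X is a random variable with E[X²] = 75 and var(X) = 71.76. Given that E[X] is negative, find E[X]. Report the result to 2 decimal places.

-1.80

(E[X])² = E[X²] − var(X) = 75 − 71.76 = 3.24
E[X] = −√3.24 = -1.8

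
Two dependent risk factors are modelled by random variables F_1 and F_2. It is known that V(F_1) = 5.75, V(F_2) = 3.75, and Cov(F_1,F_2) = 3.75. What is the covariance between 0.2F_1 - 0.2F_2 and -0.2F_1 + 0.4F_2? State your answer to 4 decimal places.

-0.0800

Cov(0.2F_1 - 0.2F_2, -0.2F_1 + 0.4F_2) = (0.2)(-0.2)V(F_1) + (-0.2)(0.4)V(F_2) + [(0.2)(0.4) + (-0.2)(-0.2)]Cov(F_1,F_2)
= -0.04·5.75 + -0.08·3.75 + 0.12·3.75 = -0.08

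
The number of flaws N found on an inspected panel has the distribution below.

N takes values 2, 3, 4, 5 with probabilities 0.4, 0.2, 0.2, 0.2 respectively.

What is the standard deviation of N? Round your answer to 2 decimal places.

1.17

E[N] = (2)(0.4) + (3)(0.2) + (4)(0.2) + (5)(0.2) = 3.2
E[N²] = (2)²(0.4) + (3)²(0.2) + (4)²(0.2) + (5)²(0.2) = 11.6
Var(N) = E[N²] − (E[N])² = 11.6 − (3.2)² = 1.36
SD(N) = √1.36 ≈ 1.17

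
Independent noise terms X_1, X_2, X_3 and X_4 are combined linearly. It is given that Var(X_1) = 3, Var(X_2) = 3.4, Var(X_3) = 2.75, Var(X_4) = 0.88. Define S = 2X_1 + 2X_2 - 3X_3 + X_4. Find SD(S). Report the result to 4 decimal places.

7.1575

By independence, Var(S) = (2)²Var(X_1) + (2)²Var(X_2) + (-3)²Var(X_3) + (1)²Var(X_4)
= (2)²·3 + (2)²·3.4 + (-3)²·2.75 + (1)²·0.88 = 51.23
SD(S) = √51.23 ≈ 7.1575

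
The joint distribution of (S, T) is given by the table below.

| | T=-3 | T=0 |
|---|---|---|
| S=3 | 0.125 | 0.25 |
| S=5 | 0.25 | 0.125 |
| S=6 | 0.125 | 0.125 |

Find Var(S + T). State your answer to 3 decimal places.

3.000

E[S] = 4.5,  E[T] = -1.5,  E[ST] = -7.125
Var(S) = 21.75 − (4.5)² = 1.5;  Var(T) = 4.5 − (-1.5)² = 2.25
Cov(S,T) = -7.125 − (4.5)(-1.5) = -0.375
Var(S + T) = (1)²·1.5 + (1)²·2.25 + 2·(1)·(1)·-0.375 = 3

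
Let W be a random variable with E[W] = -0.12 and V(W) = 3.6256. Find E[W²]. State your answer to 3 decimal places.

E[W²] = V(W) + (E[W])² = 3.6256 + (-0.12)² = 3.64

3.640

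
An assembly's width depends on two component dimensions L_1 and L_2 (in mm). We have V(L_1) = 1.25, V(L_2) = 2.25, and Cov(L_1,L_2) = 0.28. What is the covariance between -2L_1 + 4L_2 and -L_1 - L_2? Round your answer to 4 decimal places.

-7.0600

Cov(-2L_1 + 4L_2, -L_1 - L_2) = (-2)(-1)V(L_1) + (4)(-1)V(L_2) + [(-2)(-1) + (4)(-1)]Cov(L_1,L_2)
= 2·1.25 + -4·2.25 + -2·0.28 = -7.06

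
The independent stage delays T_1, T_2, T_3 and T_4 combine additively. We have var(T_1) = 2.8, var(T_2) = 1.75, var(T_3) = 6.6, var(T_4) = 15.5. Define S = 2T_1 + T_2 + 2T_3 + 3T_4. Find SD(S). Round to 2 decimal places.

By independence, var(S) = (2)²var(T_1) + (1)²var(T_2) + (2)²var(T_3) + (3)²var(T_4)
= (2)²·2.8 + (1)²·1.75 + (2)²·6.6 + (3)²·15.5 = 178.85
SD(S) = √178.85 ≈ 13.37

13.37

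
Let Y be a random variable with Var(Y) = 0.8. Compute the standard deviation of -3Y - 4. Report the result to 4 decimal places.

Var(-3Y - 4) = (-3)²·0.8 = 7.2
σ(-3Y - 4) = √7.2 ≈ 2.6833

2.6833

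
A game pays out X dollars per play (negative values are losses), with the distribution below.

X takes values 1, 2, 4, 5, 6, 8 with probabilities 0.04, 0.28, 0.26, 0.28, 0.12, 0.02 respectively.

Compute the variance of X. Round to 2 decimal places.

E[X] = (1)(0.04) + (2)(0.28) + (4)(0.26) + (5)(0.28) + (6)(0.12) + (8)(0.02) = 3.92
E[X²] = (1)²(0.04) + (2)²(0.28) + (4)²(0.26) + (5)²(0.28) + (6)²(0.12) + (8)²(0.02) = 17.92
Var(X) = E[X²] − (E[X])² = 17.92 − (3.92)² = 2.5536

2.55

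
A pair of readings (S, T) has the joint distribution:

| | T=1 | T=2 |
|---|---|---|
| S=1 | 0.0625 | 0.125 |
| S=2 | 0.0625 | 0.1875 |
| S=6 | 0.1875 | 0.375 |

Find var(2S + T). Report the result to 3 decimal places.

E[S] = 4.0625,  E[T] = 1.6875,  E[ST] = 6.8125
var(S) = 21.4375 − (4.0625)² = 4.93359375;  var(T) = 3.0625 − (1.6875)² = 0.21484375
Cov(S,T) = 6.8125 − (4.0625)(1.6875) = -0.04296875
var(2S + T) = (2)²·4.93359375 + (1)²·0.21484375 + 2·(2)·(1)·-0.04296875 = 19.77734375

19.777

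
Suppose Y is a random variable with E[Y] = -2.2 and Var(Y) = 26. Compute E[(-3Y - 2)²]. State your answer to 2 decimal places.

255.16

E[-3Y - 2] = -3·-2.2 − 2 = 4.6
Var(-3Y - 2) = (-3)²·26 = 234
E[(-3Y - 2)²] = Var((-3Y - 2)) + (E[(-3Y - 2)])² = 234 + (4.6)² = 255.16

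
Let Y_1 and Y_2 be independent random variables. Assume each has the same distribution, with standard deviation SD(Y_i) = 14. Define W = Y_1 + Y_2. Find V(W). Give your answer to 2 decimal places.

V(Y_i) = (14)² = 196
By independence, V(W) = (1)²V(Y_1) + (1)²V(Y_2)
= (1)²·196 + (1)²·196 = 392

392.00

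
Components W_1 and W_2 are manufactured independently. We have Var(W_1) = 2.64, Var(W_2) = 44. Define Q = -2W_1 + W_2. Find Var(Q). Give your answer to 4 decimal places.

By independence, Var(Q) = (-2)²Var(W_1) + (1)²Var(W_2)
= (-2)²·2.64 + (1)²·44 = 54.56

54.5600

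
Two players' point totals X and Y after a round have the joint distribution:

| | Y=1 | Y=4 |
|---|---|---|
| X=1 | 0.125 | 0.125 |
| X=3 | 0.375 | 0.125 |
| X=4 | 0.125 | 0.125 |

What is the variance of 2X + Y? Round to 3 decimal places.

6.484

E[X] = 2.75,  E[Y] = 2.125,  E[XY] = 5.75
Var(X) = 8.75 − (2.75)² = 1.1875;  Var(Y) = 6.625 − (2.125)² = 2.109375
Cov(X,Y) = 5.75 − (2.75)(2.125) = -0.09375
Var(2X + Y) = (2)²·1.1875 + (1)²·2.109375 + 2·(2)·(1)·-0.09375 = 6.484375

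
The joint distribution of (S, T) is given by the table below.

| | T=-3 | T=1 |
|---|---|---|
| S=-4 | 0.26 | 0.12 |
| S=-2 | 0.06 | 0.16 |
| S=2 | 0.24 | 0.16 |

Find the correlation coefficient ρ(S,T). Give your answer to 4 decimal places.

0.0228

E[S] = -1.16,  E[T] = -1.24
E[ST] = 1.56
cov(S,T) = E[ST] − E[S]E[T] = 1.56 − (-1.16)(-1.24) = 0.1216
V(S) = 7.2144,  V(T) = 3.9424
ρ = 0.1216 / √(7.2144·3.9424) ≈ 0.0228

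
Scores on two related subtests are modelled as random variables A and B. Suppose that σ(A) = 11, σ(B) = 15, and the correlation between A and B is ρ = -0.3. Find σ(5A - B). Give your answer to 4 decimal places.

Var(A) = (11)² = 121;  Var(B) = (15)² = 225
Cov(A,B) = ρ·σ(A)·σ(B) = -0.3·11·15 = -49.5
Var(5A - B) = (5)²·Var(A) + (-1)²·Var(B) + 2·(5)·(-1)·Cov(A,B)
= 25·121 + 1·225 + -10·-49.5 = 3745
σ(5A - B) = √3745 ≈ 61.1964

61.1964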